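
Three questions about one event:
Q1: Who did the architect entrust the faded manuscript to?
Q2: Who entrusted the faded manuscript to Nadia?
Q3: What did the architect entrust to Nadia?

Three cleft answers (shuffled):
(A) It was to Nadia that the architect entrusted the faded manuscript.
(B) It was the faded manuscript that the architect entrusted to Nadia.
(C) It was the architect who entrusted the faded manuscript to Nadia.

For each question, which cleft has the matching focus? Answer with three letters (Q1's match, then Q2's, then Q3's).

ACB

Q1 asks about the recipient; cleft (A) focuses "to Nadia", which is the recipient — so Q1 → A.
Q2 asks about the subject (agent); cleft (C) focuses "the architect", which is the subject (agent) — so Q2 → C.
Q3 asks about the direct object; cleft (B) focuses "the faded manuscript", which is the direct object — so Q3 → B.
Mapping: Q1→A, Q2→C, Q3→B.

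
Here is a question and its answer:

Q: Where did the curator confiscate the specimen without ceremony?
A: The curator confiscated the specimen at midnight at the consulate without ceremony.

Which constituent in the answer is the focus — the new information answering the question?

The wh-word "where" asks about the location.
In the answer, "the curator", "the specimen" and "without ceremony" are given — repeated from the question.
"at midnight" is also new, but it specifies the time, which is not what the question asks about — so it is not the focus.
The constituent filling the location gap is "at the consulate"; that is the focus.

at the consulate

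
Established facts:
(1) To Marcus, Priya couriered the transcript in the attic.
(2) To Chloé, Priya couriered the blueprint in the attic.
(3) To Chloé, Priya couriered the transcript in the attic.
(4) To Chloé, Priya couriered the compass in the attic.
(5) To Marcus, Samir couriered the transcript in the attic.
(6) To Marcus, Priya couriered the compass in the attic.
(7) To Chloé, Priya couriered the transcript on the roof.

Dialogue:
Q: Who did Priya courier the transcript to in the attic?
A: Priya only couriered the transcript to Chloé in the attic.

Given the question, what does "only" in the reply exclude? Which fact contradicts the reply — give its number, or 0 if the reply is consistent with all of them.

1

The question "Who did ... to ...?" targets the recipient, so in the reply the focus falls on "Chloé".
So "only" ranges over recipients; the rest (agent = Priya, thing = the transcript, setting = in the attic) is presupposed.
Fact (1) shares the background with a different recipient (Marcus) — counterexample.
(Fact (7) would refute a reading with focus on the setting — but that is not what the question asks.)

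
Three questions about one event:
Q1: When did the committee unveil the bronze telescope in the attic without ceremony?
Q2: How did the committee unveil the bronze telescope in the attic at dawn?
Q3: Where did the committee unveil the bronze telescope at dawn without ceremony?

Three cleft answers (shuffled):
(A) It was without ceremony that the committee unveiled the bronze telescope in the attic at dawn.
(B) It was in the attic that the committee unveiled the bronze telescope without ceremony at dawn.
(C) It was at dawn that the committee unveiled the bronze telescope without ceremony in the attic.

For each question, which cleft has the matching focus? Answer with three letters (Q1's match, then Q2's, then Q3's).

Q1 asks about the time; cleft (C) focuses "at dawn", which is the time — so Q1 → C.
Q2 asks about the manner; cleft (A) focuses "without ceremony", which is the manner — so Q2 → A.
Q3 asks about the location; cleft (B) focuses "in the attic", which is the location — so Q3 → B.
Mapping: Q1→C, Q2→A, Q3→B.

CAB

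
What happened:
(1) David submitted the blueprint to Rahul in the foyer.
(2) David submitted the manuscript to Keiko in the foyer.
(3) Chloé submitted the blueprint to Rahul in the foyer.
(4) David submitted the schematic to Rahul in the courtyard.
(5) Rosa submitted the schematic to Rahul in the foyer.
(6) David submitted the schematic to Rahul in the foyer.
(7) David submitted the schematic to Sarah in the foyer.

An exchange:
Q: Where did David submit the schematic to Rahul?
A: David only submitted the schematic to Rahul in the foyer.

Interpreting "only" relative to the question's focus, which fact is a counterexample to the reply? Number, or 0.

4

The question "Where did ...?" targets the setting, so in the reply the focus falls on "in the foyer".
So "only" ranges over settings; the rest (David as agent and the schematic as thing and Rahul as recipient) is presupposed.
Fact (4) shares the background with a different setting (in the courtyard) — counterexample.
(Fact (1) would refute a reading with focus on the thing — but that is not what the question asks.)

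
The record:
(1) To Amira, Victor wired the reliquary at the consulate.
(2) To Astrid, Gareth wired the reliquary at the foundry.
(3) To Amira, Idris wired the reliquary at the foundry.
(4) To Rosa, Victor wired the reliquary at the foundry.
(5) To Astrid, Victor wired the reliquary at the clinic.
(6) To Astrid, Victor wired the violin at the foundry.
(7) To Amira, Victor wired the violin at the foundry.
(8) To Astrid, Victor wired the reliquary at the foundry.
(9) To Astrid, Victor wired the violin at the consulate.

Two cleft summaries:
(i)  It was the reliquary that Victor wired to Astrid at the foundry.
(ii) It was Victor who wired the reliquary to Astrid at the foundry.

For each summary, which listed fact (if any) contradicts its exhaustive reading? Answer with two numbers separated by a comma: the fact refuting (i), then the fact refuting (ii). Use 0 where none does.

6, 2

(i): focus "the reliquary". Looking for agent = Victor, recipient = Astrid, setting = at the foundry with some other thing — fact (6) has the violin there. Refuted.
(ii): focus "Victor". Looking for thing = the reliquary, recipient = Astrid, setting = at the foundry with some other agent — fact (2) has Gareth there. Refuted.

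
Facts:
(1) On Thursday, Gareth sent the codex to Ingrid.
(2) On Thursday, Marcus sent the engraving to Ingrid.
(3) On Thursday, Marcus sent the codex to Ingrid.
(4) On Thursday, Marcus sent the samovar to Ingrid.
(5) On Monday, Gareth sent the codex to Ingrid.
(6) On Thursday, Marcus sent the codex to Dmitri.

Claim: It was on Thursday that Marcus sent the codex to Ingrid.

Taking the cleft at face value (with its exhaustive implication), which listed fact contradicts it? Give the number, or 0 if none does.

0

The cleft puts "on Thursday" in focus and presupposes the open proposition with agent = Marcus, thing = the codex, recipient = Ingrid.
The exhaustive reading says no other setting fits that background.
No listed fact matches the background with a different setting. Exhaustivity holds.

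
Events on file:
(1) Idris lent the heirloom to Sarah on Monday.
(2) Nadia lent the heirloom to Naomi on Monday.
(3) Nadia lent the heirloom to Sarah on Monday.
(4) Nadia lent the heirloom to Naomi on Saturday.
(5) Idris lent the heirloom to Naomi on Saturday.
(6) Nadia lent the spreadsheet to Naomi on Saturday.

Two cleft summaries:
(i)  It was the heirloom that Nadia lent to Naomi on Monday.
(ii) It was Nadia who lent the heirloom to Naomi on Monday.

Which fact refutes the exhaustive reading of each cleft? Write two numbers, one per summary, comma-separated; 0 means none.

(i): focus "the heirloom". No fact shares Nadia as agent and Naomi as recipient and on Monday as setting with a different thing. 0.
(ii): focus "Nadia". No fact shares the heirloom as thing and Naomi as recipient and on Monday as setting with a different agent. 0.

0, 0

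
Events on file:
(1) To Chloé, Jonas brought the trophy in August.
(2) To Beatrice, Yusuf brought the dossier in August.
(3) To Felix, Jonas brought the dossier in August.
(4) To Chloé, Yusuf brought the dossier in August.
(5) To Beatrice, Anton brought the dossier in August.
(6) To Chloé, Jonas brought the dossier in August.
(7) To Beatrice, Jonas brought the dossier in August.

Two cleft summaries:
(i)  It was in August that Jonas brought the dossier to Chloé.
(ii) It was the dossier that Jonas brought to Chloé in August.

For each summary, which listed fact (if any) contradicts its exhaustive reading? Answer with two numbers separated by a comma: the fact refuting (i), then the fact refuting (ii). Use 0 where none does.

0, 1

Summary (i) focuses "in August" (the setting); background agent = Jonas, thing = the dossier, recipient = Chloé. No fact matches that background with a different setting, so 0.
Summary (ii) focuses "the dossier" (the thing); background agent = Jonas, recipient = Chloé, setting = in August. Fact (1) matches that background with thing = the trophy — refutes (ii).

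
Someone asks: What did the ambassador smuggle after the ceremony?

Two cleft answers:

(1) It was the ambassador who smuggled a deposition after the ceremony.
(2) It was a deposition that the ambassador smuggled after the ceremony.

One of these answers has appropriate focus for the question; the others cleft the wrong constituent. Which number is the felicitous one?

2

The question word "what" targets the direct object.
Option (1) clefts "the ambassador" — the subject (agent), not what was asked.
Option (2) clefts "a deposition" — that matches what the question asks about.
So the congruent reply is (2).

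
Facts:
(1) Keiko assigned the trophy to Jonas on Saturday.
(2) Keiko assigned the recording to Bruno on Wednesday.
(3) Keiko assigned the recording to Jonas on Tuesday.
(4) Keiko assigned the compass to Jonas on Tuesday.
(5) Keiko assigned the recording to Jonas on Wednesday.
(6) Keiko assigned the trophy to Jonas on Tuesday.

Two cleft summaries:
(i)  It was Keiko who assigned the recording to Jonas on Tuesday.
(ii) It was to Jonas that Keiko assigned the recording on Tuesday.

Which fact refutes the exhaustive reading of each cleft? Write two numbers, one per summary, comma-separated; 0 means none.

0, 0

(i): focus "Keiko". No fact shares thing = the recording, recipient = Jonas, setting = on Tuesday with a different agent. 0.
(ii): focus "Jonas". No fact shares agent = Keiko, thing = the recording, setting = on Tuesday with a different recipient. 0.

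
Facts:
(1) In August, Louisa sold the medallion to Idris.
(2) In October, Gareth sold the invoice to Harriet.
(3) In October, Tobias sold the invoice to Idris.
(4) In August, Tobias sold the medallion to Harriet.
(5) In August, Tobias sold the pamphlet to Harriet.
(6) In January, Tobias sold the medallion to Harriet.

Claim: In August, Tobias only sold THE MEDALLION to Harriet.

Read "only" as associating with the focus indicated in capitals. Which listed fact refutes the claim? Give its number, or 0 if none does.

The capitals mark "the medallion" as focus. So "only" rules out other things, with the rest (Tobias as agent and Harriet as recipient and in August as setting) as background.
Fact (5) shares the background but differs in thing (the pamphlet) — a counterexample.

5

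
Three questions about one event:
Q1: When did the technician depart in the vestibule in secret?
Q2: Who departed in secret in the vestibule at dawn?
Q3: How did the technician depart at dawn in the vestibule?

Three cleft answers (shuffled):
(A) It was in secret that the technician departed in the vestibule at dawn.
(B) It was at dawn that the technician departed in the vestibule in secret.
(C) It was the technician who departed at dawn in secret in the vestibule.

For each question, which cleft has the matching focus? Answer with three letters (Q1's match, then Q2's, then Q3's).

BCA

Q1 asks about the time; cleft (B) focuses "at dawn", which is the time — so Q1 → B.
Q2 asks about the subject (agent); cleft (C) focuses "the technician", which is the subject (agent) — so Q2 → C.
Q3 asks about the manner; cleft (A) focuses "in secret", which is the manner — so Q3 → A.
Mapping: Q1→B, Q2→C, Q3→A.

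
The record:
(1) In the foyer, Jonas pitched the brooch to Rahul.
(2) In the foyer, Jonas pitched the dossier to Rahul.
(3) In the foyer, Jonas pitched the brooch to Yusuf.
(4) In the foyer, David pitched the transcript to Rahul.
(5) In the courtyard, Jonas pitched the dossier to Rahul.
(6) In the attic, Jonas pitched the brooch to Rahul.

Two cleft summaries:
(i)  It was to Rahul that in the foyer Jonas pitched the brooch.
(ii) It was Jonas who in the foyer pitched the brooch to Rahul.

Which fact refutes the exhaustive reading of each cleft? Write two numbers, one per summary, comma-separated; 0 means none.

3, 0

Summary (i) focuses "Rahul" (the recipient); background agent = Jonas, thing = the brooch, setting = in the foyer. Fact (3) matches that background with recipient = Yusuf — refutes (i).
Summary (ii) focuses "Jonas" (the agent); background thing = the brooch, recipient = Rahul, setting = in the foyer. No fact matches that background with a different agent, so 0.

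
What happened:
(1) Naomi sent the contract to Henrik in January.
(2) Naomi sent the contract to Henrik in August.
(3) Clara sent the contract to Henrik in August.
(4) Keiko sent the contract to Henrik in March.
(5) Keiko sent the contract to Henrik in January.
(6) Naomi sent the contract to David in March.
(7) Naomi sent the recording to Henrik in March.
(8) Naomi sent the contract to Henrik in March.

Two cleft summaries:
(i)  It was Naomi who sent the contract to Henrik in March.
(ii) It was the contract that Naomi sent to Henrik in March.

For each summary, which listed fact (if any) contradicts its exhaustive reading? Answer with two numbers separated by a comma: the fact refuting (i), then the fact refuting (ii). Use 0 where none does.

4, 7

(i): focus "Naomi". Looking for same thing, recipient, setting (the contract / Henrik / in March) with some other agent — fact (4) has Keiko there. Refuted.
(ii): focus "the contract". Looking for same agent, recipient, setting (Naomi / Henrik / in March) with some other thing — fact (7) has the recording there. Refuted.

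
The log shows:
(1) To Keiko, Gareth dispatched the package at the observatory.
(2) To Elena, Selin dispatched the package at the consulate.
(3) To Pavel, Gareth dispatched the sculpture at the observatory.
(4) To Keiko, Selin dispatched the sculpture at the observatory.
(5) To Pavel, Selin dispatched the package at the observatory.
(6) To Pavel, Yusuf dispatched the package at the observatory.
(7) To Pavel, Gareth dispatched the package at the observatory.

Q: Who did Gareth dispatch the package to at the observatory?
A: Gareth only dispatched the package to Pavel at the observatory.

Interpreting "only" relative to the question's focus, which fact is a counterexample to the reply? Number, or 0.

Answering "Who did ... to ...?" puts focus on the recipient — here, "Pavel".
"Only" then excludes alternative recipients while the background — same agent, thing, setting (Gareth / the package / at the observatory) — is held fixed.
Fact (1) shares the background with a different recipient (Keiko) — counterexample.
(Fact (3) would refute a reading with focus on the thing — but that is not what the question asks.)

1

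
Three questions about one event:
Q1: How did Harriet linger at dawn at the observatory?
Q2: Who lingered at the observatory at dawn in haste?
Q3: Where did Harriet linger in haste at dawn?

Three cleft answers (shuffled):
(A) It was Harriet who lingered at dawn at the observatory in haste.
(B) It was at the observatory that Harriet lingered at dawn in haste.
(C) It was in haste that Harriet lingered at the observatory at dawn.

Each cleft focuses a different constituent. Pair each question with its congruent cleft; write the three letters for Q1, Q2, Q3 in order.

Q1 asks about the manner; cleft (C) focuses "in haste", which is the manner — so Q1 → C.
Q2 asks about the subject (agent); cleft (A) focuses "Harriet", which is the subject (agent) — so Q2 → A.
Q3 asks about the location; cleft (B) focuses "at the observatory", which is the location — so Q3 → B.
Mapping: Q1→C, Q2→A, Q3→B.

CAB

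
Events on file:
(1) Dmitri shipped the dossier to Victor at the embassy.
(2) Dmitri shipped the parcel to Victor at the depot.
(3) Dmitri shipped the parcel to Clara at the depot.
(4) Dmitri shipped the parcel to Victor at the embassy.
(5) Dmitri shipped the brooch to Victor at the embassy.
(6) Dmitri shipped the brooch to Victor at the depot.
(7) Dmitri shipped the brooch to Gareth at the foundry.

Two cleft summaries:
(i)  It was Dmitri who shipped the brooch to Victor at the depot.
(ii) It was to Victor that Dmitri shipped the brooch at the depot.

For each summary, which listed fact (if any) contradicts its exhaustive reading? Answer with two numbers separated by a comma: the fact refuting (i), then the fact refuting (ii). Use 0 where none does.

0, 0

Summary (i) focuses "Dmitri" (the agent); background thing = the brooch, recipient = Victor, setting = at the depot. No fact matches that background with a different agent, so 0.
Summary (ii) focuses "Victor" (the recipient); background agent = Dmitri, thing = the brooch, setting = at the depot. No fact matches that background with a different recipient, so 0.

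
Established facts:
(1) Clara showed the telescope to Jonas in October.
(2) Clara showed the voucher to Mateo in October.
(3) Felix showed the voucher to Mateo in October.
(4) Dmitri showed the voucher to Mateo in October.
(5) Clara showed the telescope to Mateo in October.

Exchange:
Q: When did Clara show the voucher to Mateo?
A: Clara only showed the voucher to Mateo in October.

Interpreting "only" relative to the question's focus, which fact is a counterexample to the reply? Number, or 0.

The question "When did ...?" targets the setting, so in the reply the focus falls on "in October".
So "only" ranges over settings; the rest (agent = Clara, thing = the voucher, recipient = Mateo) is presupposed.
No fact keeps agent = Clara, thing = the voucher, recipient = Mateo while changing the setting; every other fact differs on something backgrounded. The reply stands.
(Fact (5) would refute a reading with focus on the thing — but that is not what the question asks.)

0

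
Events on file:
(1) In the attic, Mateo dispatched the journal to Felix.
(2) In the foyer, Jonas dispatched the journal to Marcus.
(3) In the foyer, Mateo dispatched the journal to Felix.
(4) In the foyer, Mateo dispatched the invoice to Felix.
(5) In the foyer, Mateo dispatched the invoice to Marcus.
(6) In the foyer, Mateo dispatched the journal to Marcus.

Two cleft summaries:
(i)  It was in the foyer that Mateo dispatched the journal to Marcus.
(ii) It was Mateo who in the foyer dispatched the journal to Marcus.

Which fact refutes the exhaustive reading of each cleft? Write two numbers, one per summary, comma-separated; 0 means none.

(i): focus "in the foyer". No fact shares agent = Mateo, thing = the journal, recipient = Marcus with a different setting. 0.
(ii): focus "Mateo". Looking for thing = the journal, recipient = Marcus, setting = in the foyer with some other agent — fact (2) has Jonas there. Refuted.

0, 2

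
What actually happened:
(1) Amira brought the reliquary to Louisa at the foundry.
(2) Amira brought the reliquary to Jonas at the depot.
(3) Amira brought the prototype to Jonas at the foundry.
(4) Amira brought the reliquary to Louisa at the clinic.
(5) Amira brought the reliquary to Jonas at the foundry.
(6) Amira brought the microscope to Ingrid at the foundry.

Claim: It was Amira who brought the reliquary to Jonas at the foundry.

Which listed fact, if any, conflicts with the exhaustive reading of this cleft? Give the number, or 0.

0

The cleft puts "Amira" in focus and presupposes the open proposition with the reliquary as thing and Jonas as recipient and at the foundry as setting.
The exhaustive reading says no other agent fits that background.
Every other fact differs from the presupposition on some backgrounded slot, so none challenges the exhaustivity.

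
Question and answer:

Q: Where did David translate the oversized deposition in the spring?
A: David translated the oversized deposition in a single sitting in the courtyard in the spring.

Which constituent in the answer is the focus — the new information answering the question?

in the courtyard

The wh-word "where" asks about the location.
In the answer, "David", "the oversized deposition" and "in the spring" are given — repeated from the question.
"in a single sitting" is also new, but it specifies the manner, which is not what the question asks about — so it is not the focus.
The constituent filling the location gap is "in the courtyard"; that is the focus.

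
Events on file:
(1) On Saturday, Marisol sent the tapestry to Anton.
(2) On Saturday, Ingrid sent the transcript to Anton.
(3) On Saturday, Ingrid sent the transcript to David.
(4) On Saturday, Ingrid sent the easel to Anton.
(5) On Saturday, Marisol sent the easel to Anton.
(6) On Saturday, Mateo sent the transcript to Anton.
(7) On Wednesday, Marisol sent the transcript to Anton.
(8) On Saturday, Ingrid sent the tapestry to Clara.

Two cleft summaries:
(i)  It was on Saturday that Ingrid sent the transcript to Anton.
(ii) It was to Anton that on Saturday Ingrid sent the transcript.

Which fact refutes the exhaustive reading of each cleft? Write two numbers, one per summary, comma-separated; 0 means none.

Summary (i) focuses "on Saturday" (the setting); background same agent, thing, recipient (Ingrid / the transcript / Anton). No fact matches that background with a different setting, so 0.
Summary (ii) focuses "Anton" (the recipient); background same agent, thing, setting (Ingrid / the transcript / on Saturday). Fact (3) matches that background with recipient = David — refutes (ii).

0, 3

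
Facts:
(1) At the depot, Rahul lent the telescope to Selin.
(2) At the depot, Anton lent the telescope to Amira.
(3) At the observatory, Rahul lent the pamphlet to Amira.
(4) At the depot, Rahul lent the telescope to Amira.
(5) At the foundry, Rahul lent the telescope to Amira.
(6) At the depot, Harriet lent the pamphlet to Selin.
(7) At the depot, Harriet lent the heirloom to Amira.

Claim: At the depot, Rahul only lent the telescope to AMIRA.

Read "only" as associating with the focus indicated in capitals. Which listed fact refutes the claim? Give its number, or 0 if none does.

Focus (in capitals) is "Amira" — the recipient. "Only" excludes alternative recipients while holding fixed Rahul as agent and the telescope as thing and at the depot as setting.
Fact (1) shares the background but differs in recipient (Selin) — a counterexample.

1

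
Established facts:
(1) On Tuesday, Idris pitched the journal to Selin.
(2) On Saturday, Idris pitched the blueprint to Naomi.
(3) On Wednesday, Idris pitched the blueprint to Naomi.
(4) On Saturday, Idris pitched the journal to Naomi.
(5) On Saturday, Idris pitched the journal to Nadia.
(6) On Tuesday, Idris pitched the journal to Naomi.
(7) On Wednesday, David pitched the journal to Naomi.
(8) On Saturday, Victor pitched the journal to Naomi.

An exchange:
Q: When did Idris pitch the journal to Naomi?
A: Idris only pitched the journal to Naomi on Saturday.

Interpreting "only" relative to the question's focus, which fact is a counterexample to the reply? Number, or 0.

6

The question "When did ...?" targets the setting, so in the reply the focus falls on "on Saturday".
So "only" ranges over settings; the rest (same agent, thing, recipient (Idris / the journal / Naomi)) is presupposed.
Fact (6) shares the background with a different setting (on Tuesday) — counterexample.
(Fact (2) would refute a reading with focus on the thing — but that is not what the question asks.)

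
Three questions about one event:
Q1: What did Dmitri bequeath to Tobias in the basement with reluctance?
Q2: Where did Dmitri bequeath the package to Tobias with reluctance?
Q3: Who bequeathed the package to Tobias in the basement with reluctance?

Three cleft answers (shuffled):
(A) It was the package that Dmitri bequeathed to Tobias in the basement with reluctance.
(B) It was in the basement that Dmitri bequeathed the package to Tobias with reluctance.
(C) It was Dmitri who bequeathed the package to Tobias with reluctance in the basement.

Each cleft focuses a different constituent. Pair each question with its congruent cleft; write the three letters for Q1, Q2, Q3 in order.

ABC

Q1 asks about the direct object; cleft (A) focuses "the package", which is the direct object — so Q1 → A.
Q2 asks about the location; cleft (B) focuses "in the basement", which is the location — so Q2 → B.
Q3 asks about the subject (agent); cleft (C) focuses "Dmitri", which is the subject (agent) — so Q3 → C.
Mapping: Q1→A, Q2→B, Q3→C.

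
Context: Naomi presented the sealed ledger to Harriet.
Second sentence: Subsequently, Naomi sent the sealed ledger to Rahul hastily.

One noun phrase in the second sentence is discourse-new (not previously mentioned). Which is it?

Rahul

"Naomi" and "the sealed ledger" in the second sentence are given — already mentioned in the context.
"Rahul" has no antecedent in the context; it is discourse-new.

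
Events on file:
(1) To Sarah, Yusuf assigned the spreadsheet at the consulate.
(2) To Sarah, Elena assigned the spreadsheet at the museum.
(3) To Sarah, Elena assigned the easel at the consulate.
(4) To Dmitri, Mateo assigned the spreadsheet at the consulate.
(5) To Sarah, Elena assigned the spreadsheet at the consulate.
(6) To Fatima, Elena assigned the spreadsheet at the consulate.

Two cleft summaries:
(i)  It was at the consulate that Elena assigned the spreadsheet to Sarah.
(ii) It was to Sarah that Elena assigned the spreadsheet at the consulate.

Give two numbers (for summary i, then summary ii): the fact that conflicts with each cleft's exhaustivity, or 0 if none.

2, 6

Summary (i) focuses "at the consulate" (the setting); background agent = Elena, thing = the spreadsheet, recipient = Sarah. Fact (2) matches that background with setting = at the museum — refutes (i).
Summary (ii) focuses "Sarah" (the recipient); background agent = Elena, thing = the spreadsheet, setting = at the consulate. Fact (6) matches that background with recipient = Fatima — refutes (ii).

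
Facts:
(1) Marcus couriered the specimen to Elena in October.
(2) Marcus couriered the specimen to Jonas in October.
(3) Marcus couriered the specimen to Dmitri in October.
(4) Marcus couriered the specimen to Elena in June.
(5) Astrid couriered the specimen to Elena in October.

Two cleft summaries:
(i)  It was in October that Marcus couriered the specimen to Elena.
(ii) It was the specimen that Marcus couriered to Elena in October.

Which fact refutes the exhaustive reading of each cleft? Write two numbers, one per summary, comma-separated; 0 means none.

4, 0

(i): focus "in October". Looking for same agent, thing, recipient (Marcus / the specimen / Elena) with some other setting — fact (4) has in June there. Refuted.
(ii): focus "the specimen". No fact shares same agent, recipient, setting (Marcus / Elena / in October) with a different thing. 0.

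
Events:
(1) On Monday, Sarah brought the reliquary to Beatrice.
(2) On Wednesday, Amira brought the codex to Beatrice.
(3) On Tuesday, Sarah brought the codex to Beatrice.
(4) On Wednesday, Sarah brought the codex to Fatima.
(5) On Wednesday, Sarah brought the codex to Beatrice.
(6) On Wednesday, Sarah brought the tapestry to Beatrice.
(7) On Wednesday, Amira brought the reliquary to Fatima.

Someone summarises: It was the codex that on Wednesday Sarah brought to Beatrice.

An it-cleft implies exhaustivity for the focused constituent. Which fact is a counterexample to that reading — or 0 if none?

6

The cleft puts "the codex" in focus and presupposes the open proposition with agent = Sarah, recipient = Beatrice, setting = on Wednesday.
The exhaustive reading says no other thing fits that background.
But fact (6) also has agent = Sarah, recipient = Beatrice, setting = on Wednesday, with thing = the tapestry — so the exhaustive reading fails.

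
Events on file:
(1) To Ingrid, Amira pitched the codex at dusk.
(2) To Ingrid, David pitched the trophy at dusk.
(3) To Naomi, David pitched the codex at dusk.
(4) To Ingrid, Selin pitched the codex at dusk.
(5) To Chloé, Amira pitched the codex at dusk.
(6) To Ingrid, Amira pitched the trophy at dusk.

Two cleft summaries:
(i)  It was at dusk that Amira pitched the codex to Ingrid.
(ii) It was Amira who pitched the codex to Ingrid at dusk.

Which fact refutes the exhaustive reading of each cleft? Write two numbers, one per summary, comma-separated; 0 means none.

0, 4

Summary (i) focuses "at dusk" (the setting); background agent = Amira, thing = the codex, recipient = Ingrid. No fact matches that background with a different setting, so 0.
Summary (ii) focuses "Amira" (the agent); background thing = the codex, recipient = Ingrid, setting = at dusk. Fact (4) matches that background with agent = Selin — refutes (ii).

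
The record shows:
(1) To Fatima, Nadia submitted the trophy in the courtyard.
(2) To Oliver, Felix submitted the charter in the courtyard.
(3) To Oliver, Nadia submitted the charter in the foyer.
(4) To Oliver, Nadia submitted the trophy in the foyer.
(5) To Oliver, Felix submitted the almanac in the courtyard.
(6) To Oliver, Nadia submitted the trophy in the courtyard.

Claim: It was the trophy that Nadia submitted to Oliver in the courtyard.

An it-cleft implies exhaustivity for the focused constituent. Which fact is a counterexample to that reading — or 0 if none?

0

The cleft puts "the trophy" in focus and presupposes the open proposition with same agent, recipient, setting (Nadia / Oliver / in the courtyard).
Exhaustivity: the trophy is the only thing satisfying that background.
No listed fact matches the background with a different thing. Exhaustivity holds.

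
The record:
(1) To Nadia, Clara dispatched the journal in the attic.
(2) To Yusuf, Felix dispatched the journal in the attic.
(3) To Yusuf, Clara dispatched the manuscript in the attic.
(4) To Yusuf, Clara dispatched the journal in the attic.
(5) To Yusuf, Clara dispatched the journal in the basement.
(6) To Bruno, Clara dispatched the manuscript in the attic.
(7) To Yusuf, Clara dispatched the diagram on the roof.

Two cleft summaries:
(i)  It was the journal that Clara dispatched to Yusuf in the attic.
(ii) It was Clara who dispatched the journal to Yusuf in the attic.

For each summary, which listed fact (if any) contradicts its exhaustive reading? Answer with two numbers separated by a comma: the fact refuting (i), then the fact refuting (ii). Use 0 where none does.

(i): focus "the journal". Looking for same agent, recipient, setting (Clara / Yusuf / in the attic) with some other thing — fact (3) has the manuscript there. Refuted.
(ii): focus "Clara". Looking for same thing, recipient, setting (the journal / Yusuf / in the attic) with some other agent — fact (2) has Felix there. Refuted.

3, 2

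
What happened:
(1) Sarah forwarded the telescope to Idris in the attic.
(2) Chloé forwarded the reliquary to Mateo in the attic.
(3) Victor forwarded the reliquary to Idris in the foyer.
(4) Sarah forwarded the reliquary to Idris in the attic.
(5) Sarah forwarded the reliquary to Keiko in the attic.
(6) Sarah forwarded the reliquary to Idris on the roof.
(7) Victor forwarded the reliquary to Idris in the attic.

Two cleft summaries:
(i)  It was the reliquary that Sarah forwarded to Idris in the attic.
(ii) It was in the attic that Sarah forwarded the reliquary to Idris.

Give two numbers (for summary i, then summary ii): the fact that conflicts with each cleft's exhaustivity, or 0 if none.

(i): focus "the reliquary". Looking for Sarah as agent and Idris as recipient and in the attic as setting with some other thing — fact (1) has the telescope there. Refuted.
(ii): focus "in the attic". Looking for Sarah as agent and the reliquary as thing and Idris as recipient with some other setting — fact (6) has on the roof there. Refuted.

1, 6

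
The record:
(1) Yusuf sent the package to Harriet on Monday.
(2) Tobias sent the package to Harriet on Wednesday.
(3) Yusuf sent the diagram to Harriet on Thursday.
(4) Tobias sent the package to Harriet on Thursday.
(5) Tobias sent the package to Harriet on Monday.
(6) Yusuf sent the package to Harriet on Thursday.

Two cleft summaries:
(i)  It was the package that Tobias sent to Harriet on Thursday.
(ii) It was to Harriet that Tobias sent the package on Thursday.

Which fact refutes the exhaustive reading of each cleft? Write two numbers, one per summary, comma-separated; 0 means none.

0, 0

(i): focus "the package". No fact shares agent = Tobias, recipient = Harriet, setting = on Thursday with a different thing. 0.
(ii): focus "Harriet". No fact shares agent = Tobias, thing = the package, setting = on Thursday with a different recipient. 0.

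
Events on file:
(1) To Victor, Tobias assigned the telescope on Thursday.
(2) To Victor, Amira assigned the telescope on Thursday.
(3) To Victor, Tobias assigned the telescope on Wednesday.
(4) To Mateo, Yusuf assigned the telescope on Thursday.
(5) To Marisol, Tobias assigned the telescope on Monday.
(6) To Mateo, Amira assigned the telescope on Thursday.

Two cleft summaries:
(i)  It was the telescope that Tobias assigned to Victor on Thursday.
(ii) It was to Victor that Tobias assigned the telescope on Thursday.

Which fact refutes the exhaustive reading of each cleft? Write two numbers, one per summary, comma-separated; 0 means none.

0, 0

Summary (i) focuses "the telescope" (the thing); background Tobias as agent and Victor as recipient and on Thursday as setting. No fact matches that background with a different thing, so 0.
Summary (ii) focuses "Victor" (the recipient); background Tobias as agent and the telescope as thing and on Thursday as setting. No fact matches that background with a different recipient, so 0.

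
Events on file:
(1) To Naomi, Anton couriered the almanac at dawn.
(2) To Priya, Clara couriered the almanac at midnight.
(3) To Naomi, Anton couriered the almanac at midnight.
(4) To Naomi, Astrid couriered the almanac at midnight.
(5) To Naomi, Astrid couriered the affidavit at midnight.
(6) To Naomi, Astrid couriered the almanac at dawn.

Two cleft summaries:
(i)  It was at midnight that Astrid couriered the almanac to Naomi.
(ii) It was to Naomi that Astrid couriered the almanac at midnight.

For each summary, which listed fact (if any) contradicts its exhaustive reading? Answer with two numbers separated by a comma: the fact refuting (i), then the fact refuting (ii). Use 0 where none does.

(i): focus "at midnight". Looking for agent = Astrid, thing = the almanac, recipient = Naomi with some other setting — fact (6) has at dawn there. Refuted.
(ii): focus "Naomi". No fact shares agent = Astrid, thing = the almanac, setting = at midnight with a different recipient. 0.

6, 0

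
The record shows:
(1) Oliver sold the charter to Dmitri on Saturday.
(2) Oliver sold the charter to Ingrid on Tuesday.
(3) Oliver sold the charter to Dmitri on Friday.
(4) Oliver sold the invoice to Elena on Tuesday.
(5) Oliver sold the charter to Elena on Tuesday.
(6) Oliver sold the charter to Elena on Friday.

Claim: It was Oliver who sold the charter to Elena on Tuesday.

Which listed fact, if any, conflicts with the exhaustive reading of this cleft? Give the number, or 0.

0

Focus of the cleft: "Oliver" (the agent). Presupposed background: thing = the charter, recipient = Elena, setting = on Tuesday.
The exhaustive reading says no other agent fits that background.
No listed fact matches the background with a different agent. Exhaustivity holds.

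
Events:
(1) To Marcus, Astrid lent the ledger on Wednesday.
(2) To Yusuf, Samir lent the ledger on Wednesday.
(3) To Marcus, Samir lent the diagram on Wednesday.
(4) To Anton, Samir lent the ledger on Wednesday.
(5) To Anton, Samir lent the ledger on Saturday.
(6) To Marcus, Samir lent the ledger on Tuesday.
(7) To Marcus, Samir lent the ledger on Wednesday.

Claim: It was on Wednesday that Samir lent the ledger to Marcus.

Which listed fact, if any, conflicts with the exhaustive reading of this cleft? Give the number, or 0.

6

The cleft puts "on Wednesday" in focus and presupposes the open proposition with same agent, thing, recipient (Samir / the ledger / Marcus).
Exhaustivity: on Wednesday is the only setting satisfying that background.
But fact (6) also has same agent, thing, recipient (Samir / the ledger / Marcus), with setting = on Tuesday — so the exhaustive reading fails.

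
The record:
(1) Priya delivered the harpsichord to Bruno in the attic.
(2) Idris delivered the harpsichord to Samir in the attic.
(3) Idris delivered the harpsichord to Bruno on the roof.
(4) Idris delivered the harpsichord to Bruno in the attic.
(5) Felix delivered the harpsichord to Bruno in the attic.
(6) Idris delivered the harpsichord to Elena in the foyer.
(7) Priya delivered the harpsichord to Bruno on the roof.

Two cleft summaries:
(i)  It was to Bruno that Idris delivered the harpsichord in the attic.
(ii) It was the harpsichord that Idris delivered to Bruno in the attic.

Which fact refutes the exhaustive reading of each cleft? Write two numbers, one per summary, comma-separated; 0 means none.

2, 0

(i): focus "Bruno". Looking for Idris as agent and the harpsichord as thing and in the attic as setting with some other recipient — fact (2) has Samir there. Refuted.
(ii): focus "the harpsichord". No fact shares Idris as agent and Bruno as recipient and in the attic as setting with a different thing. 0.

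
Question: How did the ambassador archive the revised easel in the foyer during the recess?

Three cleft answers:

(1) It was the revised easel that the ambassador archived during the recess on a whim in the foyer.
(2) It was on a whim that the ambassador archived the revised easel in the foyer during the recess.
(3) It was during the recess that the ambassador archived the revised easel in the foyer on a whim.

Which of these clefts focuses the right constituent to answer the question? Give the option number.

The question word "how" targets the manner.
Option (1) clefts "the revised easel" — the direct object, not what was asked.
Option (2) clefts "on a whim" — that matches what the question asks about.
Option (3) clefts "during the recess" — the time, not what was asked.
So the congruent reply is (2).

2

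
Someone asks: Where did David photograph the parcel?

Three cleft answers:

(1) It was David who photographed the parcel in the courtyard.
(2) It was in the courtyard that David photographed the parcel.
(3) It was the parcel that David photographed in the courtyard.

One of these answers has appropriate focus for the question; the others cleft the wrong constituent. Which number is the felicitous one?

2

The question word "where" targets the location.
Option (1) clefts "David" — the subject (agent), not what was asked.
Option (2) clefts "in the courtyard" — that matches what the question asks about.
Option (3) clefts "the parcel" — the direct object, not what was asked.
So the congruent reply is (2).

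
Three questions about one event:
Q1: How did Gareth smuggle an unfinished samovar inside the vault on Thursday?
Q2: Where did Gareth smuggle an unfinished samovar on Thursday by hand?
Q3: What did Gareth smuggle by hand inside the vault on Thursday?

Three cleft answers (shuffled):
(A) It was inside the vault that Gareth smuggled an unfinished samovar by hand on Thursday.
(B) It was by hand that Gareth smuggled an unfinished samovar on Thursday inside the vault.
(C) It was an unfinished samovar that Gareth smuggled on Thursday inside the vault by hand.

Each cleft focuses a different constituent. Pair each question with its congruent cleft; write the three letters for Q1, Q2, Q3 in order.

BAC

Q1 asks about the manner; cleft (B) focuses "by hand", which is the manner — so Q1 → B.
Q2 asks about the location; cleft (A) focuses "inside the vault", which is the location — so Q2 → A.
Q3 asks about the direct object; cleft (C) focuses "an unfinished samovar", which is the direct object — so Q3 → C.
Mapping: Q1→B, Q2→A, Q3→C.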